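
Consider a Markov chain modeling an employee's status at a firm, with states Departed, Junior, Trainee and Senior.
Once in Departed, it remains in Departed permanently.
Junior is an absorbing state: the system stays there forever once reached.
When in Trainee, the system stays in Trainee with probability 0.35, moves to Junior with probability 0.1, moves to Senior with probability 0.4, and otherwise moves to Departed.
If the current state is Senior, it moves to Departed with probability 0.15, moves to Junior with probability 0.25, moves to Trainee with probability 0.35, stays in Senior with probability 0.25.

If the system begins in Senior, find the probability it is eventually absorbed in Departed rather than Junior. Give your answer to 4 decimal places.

0.4317

Let h(s) be the probability of absorption at Departed starting from transient state s. Then h(Departed) = 1 and h(Junior) = 0. By first-step analysis:
h(Trainee) = 0.15·1 + 0.1·0 + 0.35·h(Trainee) + 0.4·h(Senior)
h(Senior) = 0.15·1 + 0.25·0 + 0.35·h(Trainee) + 0.25·h(Senior)
Solving: h(Trainee) = 0.4964, h(Senior) = 0.4317.
Starting from Senior, the probability is 0.4317.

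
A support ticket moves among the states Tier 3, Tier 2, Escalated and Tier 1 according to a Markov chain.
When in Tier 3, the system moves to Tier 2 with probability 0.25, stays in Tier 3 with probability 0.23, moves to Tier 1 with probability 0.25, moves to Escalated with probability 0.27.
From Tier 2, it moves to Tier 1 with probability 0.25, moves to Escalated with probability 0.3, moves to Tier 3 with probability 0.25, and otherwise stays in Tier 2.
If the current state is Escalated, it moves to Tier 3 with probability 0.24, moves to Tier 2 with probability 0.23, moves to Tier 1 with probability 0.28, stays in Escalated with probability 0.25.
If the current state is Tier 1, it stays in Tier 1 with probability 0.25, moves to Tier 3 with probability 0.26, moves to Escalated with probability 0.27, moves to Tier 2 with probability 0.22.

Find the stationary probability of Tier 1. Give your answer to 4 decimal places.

0.2581

Let the stationary distribution be π with π = πP and π_1 + π_2 + π_3 + π_4 = 1.
π_1 = 0.23·π_1 + 0.25·π_2 + 0.24·π_3 + 0.26·π_4
π_2 = 0.25·π_1 + 0.2·π_2 + 0.23·π_3 + 0.22·π_4
π_3 = 0.27·π_1 + 0.3·π_2 + 0.25·π_3 + 0.27·π_4
Solving with the normalization constraint gives π = (0.2450, 0.2256, 0.2713, 0.2581).
So the stationary probability of Tier 1 is 0.2581.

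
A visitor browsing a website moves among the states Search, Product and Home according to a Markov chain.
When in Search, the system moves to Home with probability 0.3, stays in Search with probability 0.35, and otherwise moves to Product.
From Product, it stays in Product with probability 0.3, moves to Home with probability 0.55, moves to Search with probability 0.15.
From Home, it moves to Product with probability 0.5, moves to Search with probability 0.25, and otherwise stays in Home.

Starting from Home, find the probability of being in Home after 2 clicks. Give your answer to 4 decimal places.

Sum over the intermediate state after 1 click:
P = P(Home→Search)·P(Search→Home) + P(Home→Product)·P(Product→Home) + P(Home→Home)·P(Home→Home)
  = 0.25×0.3 + 0.5×0.55 + 0.25×0.25
  = 0.0750 + 0.2750 + 0.0625 = 0.4125

0.4125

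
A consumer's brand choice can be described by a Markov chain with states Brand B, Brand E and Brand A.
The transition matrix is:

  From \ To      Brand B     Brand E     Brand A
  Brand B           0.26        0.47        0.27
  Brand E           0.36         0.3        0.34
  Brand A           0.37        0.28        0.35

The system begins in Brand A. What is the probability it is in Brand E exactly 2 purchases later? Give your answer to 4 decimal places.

Sum over the intermediate state after 1 purchase:
P = P(Brand A→Brand B)·P(Brand B→Brand E) + P(Brand A→Brand E)·P(Brand E→Brand E) + P(Brand A→Brand A)·P(Brand A→Brand E)
  = 0.37×0.47 + 0.28×0.3 + 0.35×0.28
  = 0.1739 + 0.0840 + 0.0980 = 0.3559

0.3559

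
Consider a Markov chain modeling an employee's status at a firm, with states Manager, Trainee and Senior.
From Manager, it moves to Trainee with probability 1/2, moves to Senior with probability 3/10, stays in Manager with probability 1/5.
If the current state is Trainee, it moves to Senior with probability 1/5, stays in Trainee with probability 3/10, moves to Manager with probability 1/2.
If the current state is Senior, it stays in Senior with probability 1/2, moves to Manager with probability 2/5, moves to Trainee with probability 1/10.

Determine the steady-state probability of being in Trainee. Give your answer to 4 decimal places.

0.3043

Let the stationary distribution be π with π = πP and π_1 + π_2 + π_3 = 1.
π_1 = 0.2·π_1 + 0.5·π_2 + 0.4·π_3
π_2 = 0.5·π_1 + 0.3·π_2 + 0.1·π_3
Solving with the normalization constraint gives π = (0.3587, 0.3043, 0.3370).
So the stationary probability of Trainee is 0.3043.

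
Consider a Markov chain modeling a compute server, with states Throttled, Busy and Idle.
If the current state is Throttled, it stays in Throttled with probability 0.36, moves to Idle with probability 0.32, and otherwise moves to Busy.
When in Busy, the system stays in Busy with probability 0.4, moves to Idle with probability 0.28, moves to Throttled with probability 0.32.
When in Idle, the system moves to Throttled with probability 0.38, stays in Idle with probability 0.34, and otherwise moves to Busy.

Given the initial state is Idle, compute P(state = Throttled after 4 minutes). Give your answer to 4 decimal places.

0.3529

Propagate the distribution vector 4 minutes from Idle.
After 0 minutes: (0.0000, 0.0000, 1.0000)
After 1 minute: (0.3800, 0.2800, 0.3400)
After 2 minutes: (0.3556, 0.3288, 0.3156)
After 3 minutes: (0.3532, 0.3337, 0.3132)
After 4 minutes: (0.3529, 0.3342, 0.3129)
P(in Throttled after 4 minutes) = 0.3529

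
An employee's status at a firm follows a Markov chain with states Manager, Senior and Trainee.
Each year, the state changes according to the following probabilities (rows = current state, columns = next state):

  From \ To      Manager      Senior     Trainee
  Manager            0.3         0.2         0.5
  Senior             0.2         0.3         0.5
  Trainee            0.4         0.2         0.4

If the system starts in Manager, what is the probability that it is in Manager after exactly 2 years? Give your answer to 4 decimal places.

Sum over the intermediate state after 1 year:
P = P(Manager→Manager)·P(Manager→Manager) + P(Manager→Senior)·P(Senior→Manager) + P(Manager→Trainee)·P(Trainee→Manager)
  = 0.3×0.3 + 0.2×0.2 + 0.5×0.4
  = 0.0900 + 0.0400 + 0.2000 = 0.3300

0.3300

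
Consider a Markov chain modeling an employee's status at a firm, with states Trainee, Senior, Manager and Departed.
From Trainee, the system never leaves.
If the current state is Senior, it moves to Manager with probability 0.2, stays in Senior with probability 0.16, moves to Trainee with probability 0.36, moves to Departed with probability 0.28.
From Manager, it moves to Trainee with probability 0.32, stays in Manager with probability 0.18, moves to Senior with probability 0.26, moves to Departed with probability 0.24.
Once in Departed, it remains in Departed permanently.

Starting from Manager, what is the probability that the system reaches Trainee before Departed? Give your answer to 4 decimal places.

Let h(s) be the probability of absorption at Trainee starting from transient state s. Then h(Trainee) = 1 and h(Departed) = 0. By first-step analysis:
h(Senior) = 0.36·1 + 0.16·h(Senior) + 0.2·h(Manager) + 0.28·0
h(Manager) = 0.32·1 + 0.26·h(Senior) + 0.18·h(Manager) + 0.24·0
Solving: h(Senior) = 0.5641, h(Manager) = 0.5691.
Starting from Manager, the probability is 0.5691.

0.5691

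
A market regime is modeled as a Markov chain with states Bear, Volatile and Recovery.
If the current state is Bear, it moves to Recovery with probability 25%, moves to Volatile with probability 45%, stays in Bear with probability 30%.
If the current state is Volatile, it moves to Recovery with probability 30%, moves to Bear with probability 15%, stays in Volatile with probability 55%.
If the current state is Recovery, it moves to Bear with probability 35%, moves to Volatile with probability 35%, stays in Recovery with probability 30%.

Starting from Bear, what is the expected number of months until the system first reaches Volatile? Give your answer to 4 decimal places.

2.3602

Let t(s) be the expected number of months to first reach Volatile from state s, with t(Volatile) = 0. Conditioning on the first month:
t(Bear) = 1 + 0.3·t(Bear) + 0.25·t(Recovery)
t(Recovery) = 1 + 0.35·t(Bear) + 0.3·t(Recovery)
Solving: t(Bear) = 2.3602, t(Recovery) = 2.6087.
Expected months from Bear to Volatile: 2.3602.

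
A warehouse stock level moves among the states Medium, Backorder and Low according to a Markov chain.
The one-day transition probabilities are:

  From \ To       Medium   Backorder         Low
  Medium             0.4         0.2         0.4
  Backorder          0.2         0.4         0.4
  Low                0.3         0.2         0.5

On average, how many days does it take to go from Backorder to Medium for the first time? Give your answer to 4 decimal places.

Let t(s) be the expected number of days to first reach Medium from state s, with t(Medium) = 0. Conditioning on the first day:
t(Backorder) = 1 + 0.4·t(Backorder) + 0.4·t(Low)
t(Low) = 1 + 0.2·t(Backorder) + 0.5·t(Low)
Solving: t(Backorder) = 4.0909, t(Low) = 3.6364.
Expected days from Backorder to Medium: 4.0909.

4.0909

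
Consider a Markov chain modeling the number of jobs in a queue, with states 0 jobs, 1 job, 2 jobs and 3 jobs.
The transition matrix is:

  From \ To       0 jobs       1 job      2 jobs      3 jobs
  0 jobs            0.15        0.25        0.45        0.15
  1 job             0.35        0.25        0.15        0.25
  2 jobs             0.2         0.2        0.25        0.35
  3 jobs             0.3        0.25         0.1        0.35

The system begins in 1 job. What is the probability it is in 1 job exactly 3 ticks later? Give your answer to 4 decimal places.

Propagate the distribution vector 3 ticks from 1 job.
After 0 ticks: (0.0000, 1.0000, 0.0000, 0.0000)
After 1 tick: (0.3500, 0.2500, 0.1500, 0.2500)
After 2 ticks: (0.2450, 0.2425, 0.2575, 0.2550)
After 3 ticks: (0.2496, 0.2371, 0.2365, 0.2768)
P(in 1 job after 3 ticks) = 0.2371

0.2371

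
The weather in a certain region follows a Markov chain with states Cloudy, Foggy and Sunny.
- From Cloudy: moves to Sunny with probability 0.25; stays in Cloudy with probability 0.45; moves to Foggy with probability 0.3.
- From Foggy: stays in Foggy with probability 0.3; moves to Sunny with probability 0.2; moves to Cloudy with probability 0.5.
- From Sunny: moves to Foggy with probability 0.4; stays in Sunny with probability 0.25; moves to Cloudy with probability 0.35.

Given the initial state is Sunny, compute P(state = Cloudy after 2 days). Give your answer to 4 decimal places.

Sum over the intermediate state after 1 day:
P = P(Sunny→Cloudy)·P(Cloudy→Cloudy) + P(Sunny→Foggy)·P(Foggy→Cloudy) + P(Sunny→Sunny)·P(Sunny→Cloudy)
  = 0.35×0.45 + 0.4×0.5 + 0.25×0.35
  = 0.1575 + 0.2000 + 0.0875 = 0.4450

0.4450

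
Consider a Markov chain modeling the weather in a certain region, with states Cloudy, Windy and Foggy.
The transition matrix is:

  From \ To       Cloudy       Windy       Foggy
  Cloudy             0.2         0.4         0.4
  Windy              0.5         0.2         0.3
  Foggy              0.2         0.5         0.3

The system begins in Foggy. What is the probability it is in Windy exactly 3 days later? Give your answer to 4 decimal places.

Propagate the distribution vector 3 days from Foggy.
After 0 days: (0.0000, 0.0000, 1.0000)
After 1 day: (0.2000, 0.5000, 0.3000)
After 2 days: (0.3500, 0.3300, 0.3200)
After 3 days: (0.2990, 0.3660, 0.3350)
P(in Windy after 3 days) = 0.3660

0.3660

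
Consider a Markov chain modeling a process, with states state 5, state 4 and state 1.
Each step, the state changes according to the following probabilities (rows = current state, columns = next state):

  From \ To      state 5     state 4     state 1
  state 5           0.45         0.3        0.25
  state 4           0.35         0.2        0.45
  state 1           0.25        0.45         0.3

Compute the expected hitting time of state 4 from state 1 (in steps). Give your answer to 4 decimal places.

2.4806

Let t(s) be the expected number of steps to first reach state 4 from state s, with t(state 4) = 0. Conditioning on the first step:
t(state 5) = 1 + 0.45·t(state 5) + 0.25·t(state 1)
t(state 1) = 1 + 0.25·t(state 5) + 0.3·t(state 1)
Solving: t(state 5) = 2.9457, t(state 1) = 2.4806.
Expected steps from state 1 to state 4: 2.4806.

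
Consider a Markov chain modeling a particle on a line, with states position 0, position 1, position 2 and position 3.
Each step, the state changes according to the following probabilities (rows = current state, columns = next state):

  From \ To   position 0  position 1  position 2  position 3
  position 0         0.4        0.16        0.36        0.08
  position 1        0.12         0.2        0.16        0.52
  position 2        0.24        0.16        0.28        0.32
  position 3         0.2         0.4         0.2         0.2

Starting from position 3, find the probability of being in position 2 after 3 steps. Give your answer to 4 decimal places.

0.2442

Propagate the distribution vector 3 steps from position 3.
After 0 steps: (0.0000, 0.0000, 0.0000, 1.0000)
After 1 step: (0.2000, 0.4000, 0.2000, 0.2000)
After 2 steps: (0.2160, 0.2240, 0.2320, 0.3280)
After 3 steps: (0.2346, 0.2477, 0.2442, 0.2736)
P(in position 2 after 3 steps) = 0.2442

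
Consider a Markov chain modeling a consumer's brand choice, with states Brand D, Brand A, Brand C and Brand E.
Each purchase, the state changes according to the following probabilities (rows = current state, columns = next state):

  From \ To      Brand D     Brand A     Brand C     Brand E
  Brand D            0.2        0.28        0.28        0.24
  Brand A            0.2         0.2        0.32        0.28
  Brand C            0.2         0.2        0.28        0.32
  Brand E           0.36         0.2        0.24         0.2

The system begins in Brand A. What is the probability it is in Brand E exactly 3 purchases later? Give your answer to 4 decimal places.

0.2603

Propagate the distribution vector 3 purchases from Brand A.
After 0 purchases: (0.0000, 1.0000, 0.0000, 0.0000)
After 1 purchase: (0.2000, 0.2000, 0.3200, 0.2800)
After 2 purchases: (0.2448, 0.2160, 0.2768, 0.2624)
After 3 purchases: (0.2420, 0.2196, 0.2781, 0.2603)
P(in Brand E after 3 purchases) = 0.2603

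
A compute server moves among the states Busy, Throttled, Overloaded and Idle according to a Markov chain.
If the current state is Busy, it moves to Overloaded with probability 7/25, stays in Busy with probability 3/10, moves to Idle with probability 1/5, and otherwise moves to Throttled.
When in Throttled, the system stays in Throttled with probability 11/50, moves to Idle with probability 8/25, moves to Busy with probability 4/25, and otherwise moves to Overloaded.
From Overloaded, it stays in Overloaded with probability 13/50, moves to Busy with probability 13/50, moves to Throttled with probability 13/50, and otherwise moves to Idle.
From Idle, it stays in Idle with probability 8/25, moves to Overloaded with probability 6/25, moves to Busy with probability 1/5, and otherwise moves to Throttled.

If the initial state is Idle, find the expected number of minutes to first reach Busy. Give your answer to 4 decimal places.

4.8553

Let t(s) be the expected number of minutes to first reach Busy from state s, with t(Busy) = 0. Conditioning on the first minute:
t(Throttled) = 1 + 0.22·t(Throttled) + 0.3·t(Overloaded) + 0.32·t(Idle)
t(Overloaded) = 1 + 0.26·t(Throttled) + 0.26·t(Overloaded) + 0.22·t(Idle)
t(Idle) = 1 + 0.24·t(Throttled) + 0.24·t(Overloaded) + 0.32·t(Idle)
Solving: t(Throttled) = 5.0284, t(Overloaded) = 4.5615, t(Idle) = 4.8553.
Expected minutes from Idle to Busy: 4.8553.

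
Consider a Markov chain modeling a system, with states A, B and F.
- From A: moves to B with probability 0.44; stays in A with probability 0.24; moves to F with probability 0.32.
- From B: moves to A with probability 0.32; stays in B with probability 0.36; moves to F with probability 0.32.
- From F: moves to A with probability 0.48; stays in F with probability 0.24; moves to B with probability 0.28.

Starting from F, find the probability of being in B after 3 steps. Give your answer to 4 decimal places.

Propagate the distribution vector 3 steps from F.
After 0 steps: (0.0000, 0.0000, 1.0000)
After 1 step: (0.4800, 0.2800, 0.2400)
After 2 steps: (0.3200, 0.3792, 0.3008)
After 3 steps: (0.3425, 0.3615, 0.2959)
P(in B after 3 steps) = 0.3615

0.3615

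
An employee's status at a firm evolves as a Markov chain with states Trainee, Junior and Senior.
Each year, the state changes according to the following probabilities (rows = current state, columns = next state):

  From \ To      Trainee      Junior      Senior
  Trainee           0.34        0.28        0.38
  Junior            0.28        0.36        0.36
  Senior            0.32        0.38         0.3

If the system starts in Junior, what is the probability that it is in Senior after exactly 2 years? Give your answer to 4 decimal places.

0.3440

Sum over the intermediate state after 1 year:
P = P(Junior→Trainee)·P(Trainee→Senior) + P(Junior→Junior)·P(Junior→Senior) + P(Junior→Senior)·P(Senior→Senior)
  = 0.28×0.38 + 0.36×0.36 + 0.36×0.3
  = 0.1064 + 0.1296 + 0.1080 = 0.3440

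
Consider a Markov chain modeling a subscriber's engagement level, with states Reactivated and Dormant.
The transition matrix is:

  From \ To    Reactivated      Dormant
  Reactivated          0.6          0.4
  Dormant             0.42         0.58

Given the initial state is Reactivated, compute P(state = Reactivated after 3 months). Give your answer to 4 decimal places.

0.5150

Propagate the distribution vector 3 months from Reactivated.
After 0 months: (1.0000, 0.0000)
After 1 month: (0.6000, 0.4000)
After 2 months: (0.5280, 0.4720)
After 3 months: (0.5150, 0.4850)
P(in Reactivated after 3 months) = 0.5150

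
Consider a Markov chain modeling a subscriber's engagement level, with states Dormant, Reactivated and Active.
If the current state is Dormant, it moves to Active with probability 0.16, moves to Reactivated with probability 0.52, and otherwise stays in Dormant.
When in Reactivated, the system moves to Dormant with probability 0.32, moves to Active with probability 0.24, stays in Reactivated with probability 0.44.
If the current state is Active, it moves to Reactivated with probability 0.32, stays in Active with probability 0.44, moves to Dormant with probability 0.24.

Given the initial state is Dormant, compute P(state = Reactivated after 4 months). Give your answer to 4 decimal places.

0.4323

Propagate the distribution vector 4 months from Dormant.
After 0 months: (1.0000, 0.0000, 0.0000)
After 1 month: (0.3200, 0.5200, 0.1600)
After 2 months: (0.3072, 0.4464, 0.2464)
After 3 months: (0.3003, 0.4350, 0.2647)
After 4 months: (0.2988, 0.4323, 0.2689)
P(in Reactivated after 4 months) = 0.4323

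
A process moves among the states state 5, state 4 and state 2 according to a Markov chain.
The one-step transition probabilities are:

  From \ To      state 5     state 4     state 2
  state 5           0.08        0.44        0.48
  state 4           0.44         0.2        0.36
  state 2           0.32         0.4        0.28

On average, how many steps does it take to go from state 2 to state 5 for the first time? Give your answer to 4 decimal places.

2.7778

Let t(s) be the expected number of steps to first reach state 5 from state s, with t(state 5) = 0. Conditioning on the first step:
t(state 4) = 1 + 0.2·t(state 4) + 0.36·t(state 2)
t(state 2) = 1 + 0.4·t(state 4) + 0.28·t(state 2)
Solving: t(state 4) = 2.5000, t(state 2) = 2.7778.
Expected steps from state 2 to state 5: 2.7778.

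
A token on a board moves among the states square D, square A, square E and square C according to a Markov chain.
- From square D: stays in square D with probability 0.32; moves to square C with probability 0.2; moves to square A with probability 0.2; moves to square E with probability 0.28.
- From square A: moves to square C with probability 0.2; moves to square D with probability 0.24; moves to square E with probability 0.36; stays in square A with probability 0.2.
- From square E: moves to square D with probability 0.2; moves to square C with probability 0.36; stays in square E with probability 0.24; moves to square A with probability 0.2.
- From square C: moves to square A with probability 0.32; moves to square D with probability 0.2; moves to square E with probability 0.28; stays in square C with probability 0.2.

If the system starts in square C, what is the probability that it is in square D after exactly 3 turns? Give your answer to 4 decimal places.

0.2374

Propagate the distribution vector 3 turns from square C.
After 0 turns: (0.0000, 0.0000, 0.0000, 1.0000)
After 1 turn: (0.2000, 0.3200, 0.2800, 0.2000)
After 2 turns: (0.2368, 0.2240, 0.2944, 0.2448)
After 3 turns: (0.2374, 0.2294, 0.2861, 0.2471)
P(in square D after 3 turns) = 0.2374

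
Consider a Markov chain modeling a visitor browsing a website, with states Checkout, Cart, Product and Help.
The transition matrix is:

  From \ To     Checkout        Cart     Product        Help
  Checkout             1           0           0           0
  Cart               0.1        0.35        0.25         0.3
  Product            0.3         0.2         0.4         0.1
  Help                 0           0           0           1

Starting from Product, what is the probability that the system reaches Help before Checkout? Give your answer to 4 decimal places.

0.3676

Let h(s) be the probability of absorption at Help starting from transient state s. Then h(Help) = 1 and h(Checkout) = 0. By first-step analysis:
h(Cart) = 0.1·0 + 0.35·h(Cart) + 0.25·h(Product) + 0.3·1
h(Product) = 0.3·0 + 0.2·h(Cart) + 0.4·h(Product) + 0.1·1
Solving: h(Cart) = 0.6029, h(Product) = 0.3676.
Starting from Product, the probability is 0.3676.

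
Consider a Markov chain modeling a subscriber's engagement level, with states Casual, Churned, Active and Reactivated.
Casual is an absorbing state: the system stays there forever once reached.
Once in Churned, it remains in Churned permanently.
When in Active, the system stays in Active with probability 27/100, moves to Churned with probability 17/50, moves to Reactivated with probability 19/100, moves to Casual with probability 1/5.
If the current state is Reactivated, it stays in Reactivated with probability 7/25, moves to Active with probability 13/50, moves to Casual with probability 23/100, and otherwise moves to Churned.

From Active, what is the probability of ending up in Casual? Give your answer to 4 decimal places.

0.3942

Let h(s) be the probability of absorption at Casual starting from transient state s. Then h(Casual) = 1 and h(Churned) = 0. By first-step analysis:
h(Active) = 0.2·1 + 0.34·0 + 0.27·h(Active) + 0.19·h(Reactivated)
h(Reactivated) = 0.23·1 + 0.23·0 + 0.26·h(Active) + 0.28·h(Reactivated)
Solving: h(Active) = 0.3942, h(Reactivated) = 0.4618.
Starting from Active, the probability is 0.3942.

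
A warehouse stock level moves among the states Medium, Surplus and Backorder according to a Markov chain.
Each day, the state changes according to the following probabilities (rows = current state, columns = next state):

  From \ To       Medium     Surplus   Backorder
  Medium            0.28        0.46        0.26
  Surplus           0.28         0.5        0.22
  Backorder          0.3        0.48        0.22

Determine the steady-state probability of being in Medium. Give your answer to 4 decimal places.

0.2846

Let the stationary distribution be π with π = πP and π_1 + π_2 + π_3 = 1.
π_1 = 0.28·π_1 + 0.28·π_2 + 0.3·π_3
π_2 = 0.46·π_1 + 0.5·π_2 + 0.48·π_3
Solving with the normalization constraint gives π = (0.2846, 0.4840, 0.2314).
So the stationary probability of Medium is 0.2846.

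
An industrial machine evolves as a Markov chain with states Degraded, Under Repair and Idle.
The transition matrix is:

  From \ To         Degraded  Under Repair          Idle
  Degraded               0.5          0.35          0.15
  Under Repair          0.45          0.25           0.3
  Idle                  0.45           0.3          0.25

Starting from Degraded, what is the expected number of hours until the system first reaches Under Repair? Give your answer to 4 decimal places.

2.9268

Let t(s) be the expected number of hours to first reach Under Repair from state s, with t(Under Repair) = 0. Conditioning on the first hour:
t(Degraded) = 1 + 0.5·t(Degraded) + 0.15·t(Idle)
t(Idle) = 1 + 0.45·t(Degraded) + 0.25·t(Idle)
Solving: t(Degraded) = 2.9268, t(Idle) = 3.0894.
Expected hours from Degraded to Under Repair: 2.9268.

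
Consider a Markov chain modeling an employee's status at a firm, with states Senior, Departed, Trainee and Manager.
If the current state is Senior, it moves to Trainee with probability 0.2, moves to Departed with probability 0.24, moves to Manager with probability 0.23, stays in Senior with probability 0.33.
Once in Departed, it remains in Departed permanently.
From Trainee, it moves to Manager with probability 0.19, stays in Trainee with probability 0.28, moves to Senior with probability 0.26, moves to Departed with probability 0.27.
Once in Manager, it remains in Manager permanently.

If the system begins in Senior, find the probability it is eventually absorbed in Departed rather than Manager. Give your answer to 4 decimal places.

Let h(s) be the probability of absorption at Departed starting from transient state s. Then h(Departed) = 1 and h(Manager) = 0. By first-step analysis:
h(Senior) = 0.33·h(Senior) + 0.24·1 + 0.2·h(Trainee) + 0.23·0
h(Trainee) = 0.26·h(Senior) + 0.27·1 + 0.28·h(Trainee) + 0.19·0
Solving: h(Senior) = 0.5270, h(Trainee) = 0.5653.
Starting from Senior, the probability is 0.5270.

0.5270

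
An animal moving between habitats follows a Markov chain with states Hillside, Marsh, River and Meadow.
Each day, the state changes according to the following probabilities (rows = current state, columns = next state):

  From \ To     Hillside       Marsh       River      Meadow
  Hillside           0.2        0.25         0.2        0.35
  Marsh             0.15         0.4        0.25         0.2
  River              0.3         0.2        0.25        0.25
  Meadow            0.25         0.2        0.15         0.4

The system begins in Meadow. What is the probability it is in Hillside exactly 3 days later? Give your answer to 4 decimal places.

0.2234

Propagate the distribution vector 3 days from Meadow.
After 0 days: (0.0000, 0.0000, 0.0000, 1.0000)
After 1 day: (0.2500, 0.2000, 0.1500, 0.4000)
After 2 days: (0.2250, 0.2525, 0.1975, 0.3250)
After 3 days: (0.2234, 0.2618, 0.2063, 0.3086)
P(in Hillside after 3 days) = 0.2234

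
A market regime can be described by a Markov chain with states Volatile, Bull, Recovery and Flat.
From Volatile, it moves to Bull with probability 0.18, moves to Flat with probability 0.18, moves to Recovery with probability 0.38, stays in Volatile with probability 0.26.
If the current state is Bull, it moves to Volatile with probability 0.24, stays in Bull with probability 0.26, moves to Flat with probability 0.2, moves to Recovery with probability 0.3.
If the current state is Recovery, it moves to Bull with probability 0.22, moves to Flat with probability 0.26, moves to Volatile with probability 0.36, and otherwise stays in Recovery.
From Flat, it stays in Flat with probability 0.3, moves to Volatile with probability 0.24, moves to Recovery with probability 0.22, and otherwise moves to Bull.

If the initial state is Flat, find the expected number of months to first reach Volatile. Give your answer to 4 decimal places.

Let t(s) be the expected number of months to first reach Volatile from state s, with t(Volatile) = 0. Conditioning on the first month:
t(Bull) = 1 + 0.26·t(Bull) + 0.3·t(Recovery) + 0.2·t(Flat)
t(Recovery) = 1 + 0.22·t(Bull) + 0.16·t(Recovery) + 0.26·t(Flat)
t(Flat) = 1 + 0.24·t(Bull) + 0.22·t(Recovery) + 0.3·t(Flat)
Solving: t(Bull) = 3.7096, t(Recovery) = 3.3210, t(Flat) = 3.7442.
Expected months from Flat to Volatile: 3.7442.

3.7442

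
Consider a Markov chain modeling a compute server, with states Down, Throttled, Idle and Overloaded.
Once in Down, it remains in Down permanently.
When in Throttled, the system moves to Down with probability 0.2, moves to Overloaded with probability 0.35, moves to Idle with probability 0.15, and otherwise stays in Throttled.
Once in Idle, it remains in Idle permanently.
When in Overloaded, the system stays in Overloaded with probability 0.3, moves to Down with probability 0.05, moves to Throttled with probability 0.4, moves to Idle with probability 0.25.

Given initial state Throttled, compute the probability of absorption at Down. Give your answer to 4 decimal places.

Let h(s) be the probability of absorption at Down starting from transient state s. Then h(Down) = 1 and h(Idle) = 0. By first-step analysis:
h(Throttled) = 0.2·1 + 0.3·h(Throttled) + 0.15·0 + 0.35·h(Overloaded)
h(Overloaded) = 0.05·1 + 0.4·h(Throttled) + 0.25·0 + 0.3·h(Overloaded)
Solving: h(Throttled) = 0.4500, h(Overloaded) = 0.3286.
Starting from Throttled, the probability is 0.4500.

0.4500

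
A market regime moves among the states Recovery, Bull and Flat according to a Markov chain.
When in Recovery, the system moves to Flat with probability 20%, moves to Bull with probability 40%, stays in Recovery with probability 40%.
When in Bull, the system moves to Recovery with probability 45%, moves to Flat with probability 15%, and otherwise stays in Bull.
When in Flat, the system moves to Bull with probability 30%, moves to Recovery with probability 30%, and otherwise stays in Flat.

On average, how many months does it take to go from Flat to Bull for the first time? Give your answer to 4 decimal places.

3.0000

Let t(s) be the expected number of months to first reach Bull from state s, with t(Bull) = 0. Conditioning on the first month:
t(Recovery) = 1 + 0.4·t(Recovery) + 0.2·t(Flat)
t(Flat) = 1 + 0.3·t(Recovery) + 0.4·t(Flat)
Solving: t(Recovery) = 2.6667, t(Flat) = 3.0000.
Expected months from Flat to Bull: 3.0000.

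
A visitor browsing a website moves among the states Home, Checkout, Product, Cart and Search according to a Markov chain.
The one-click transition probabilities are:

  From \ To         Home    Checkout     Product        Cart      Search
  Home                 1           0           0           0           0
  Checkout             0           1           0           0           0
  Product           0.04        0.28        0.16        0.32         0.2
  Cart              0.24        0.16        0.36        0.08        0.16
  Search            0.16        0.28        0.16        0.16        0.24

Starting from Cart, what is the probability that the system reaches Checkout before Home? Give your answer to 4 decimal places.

Let h(s) be the probability of absorption at Checkout starting from transient state s. Then h(Checkout) = 1 and h(Home) = 0. By first-step analysis:
h(Product) = 0.04·0 + 0.28·1 + 0.16·h(Product) + 0.32·h(Cart) + 0.2·h(Search)
h(Cart) = 0.24·0 + 0.16·1 + 0.36·h(Product) + 0.08·h(Cart) + 0.16·h(Search)
h(Search) = 0.16·0 + 0.28·1 + 0.16·h(Product) + 0.16·h(Cart) + 0.24·h(Search)
Solving: h(Product) = 0.6956, h(Cart) = 0.5560, h(Search) = 0.6319.
Starting from Cart, the probability is 0.5560.

0.5560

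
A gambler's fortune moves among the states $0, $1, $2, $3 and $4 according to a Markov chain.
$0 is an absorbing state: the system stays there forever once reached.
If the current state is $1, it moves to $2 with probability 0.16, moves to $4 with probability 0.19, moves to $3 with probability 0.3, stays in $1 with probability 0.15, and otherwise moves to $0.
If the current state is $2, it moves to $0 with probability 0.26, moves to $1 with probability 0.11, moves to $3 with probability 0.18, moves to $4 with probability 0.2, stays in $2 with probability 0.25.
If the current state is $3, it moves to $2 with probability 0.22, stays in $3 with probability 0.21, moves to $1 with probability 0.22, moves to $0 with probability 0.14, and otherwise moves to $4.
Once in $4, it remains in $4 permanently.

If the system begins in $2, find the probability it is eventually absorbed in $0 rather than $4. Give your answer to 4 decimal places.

0.5313

Let h(s) be the probability of absorption at $0 starting from transient state s. Then h($0) = 1 and h($4) = 0. By first-step analysis:
h($1) = 0.2·1 + 0.15·h($1) + 0.16·h($2) + 0.3·h($3) + 0.19·0
h($2) = 0.26·1 + 0.11·h($1) + 0.25·h($2) + 0.18·h($3) + 0.2·0
h($3) = 0.14·1 + 0.22·h($1) + 0.22·h($2) + 0.21·h($3) + 0.21·0
Solving: h($1) = 0.4991, h($2) = 0.5313, h($3) = 0.4642.
Starting from $2, the probability is 0.5313.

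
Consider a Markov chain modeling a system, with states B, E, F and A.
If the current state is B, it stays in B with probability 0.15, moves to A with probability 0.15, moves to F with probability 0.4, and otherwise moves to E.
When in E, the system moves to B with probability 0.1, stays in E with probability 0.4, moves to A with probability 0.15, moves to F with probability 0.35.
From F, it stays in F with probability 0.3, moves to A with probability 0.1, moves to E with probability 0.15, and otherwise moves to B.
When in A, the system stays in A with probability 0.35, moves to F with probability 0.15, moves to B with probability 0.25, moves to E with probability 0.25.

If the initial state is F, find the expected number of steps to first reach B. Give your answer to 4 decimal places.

Let t(s) be the expected number of steps to first reach B from state s, with t(B) = 0. Conditioning on the first step:
t(E) = 1 + 0.4·t(E) + 0.35·t(F) + 0.15·t(A)
t(F) = 1 + 0.15·t(E) + 0.3·t(F) + 0.1·t(A)
t(A) = 1 + 0.25·t(E) + 0.15·t(F) + 0.35·t(A)
Solving: t(E) = 4.3342, t(F) = 2.9112, t(A) = 3.8773.
Expected steps from F to B: 2.9112.

2.9112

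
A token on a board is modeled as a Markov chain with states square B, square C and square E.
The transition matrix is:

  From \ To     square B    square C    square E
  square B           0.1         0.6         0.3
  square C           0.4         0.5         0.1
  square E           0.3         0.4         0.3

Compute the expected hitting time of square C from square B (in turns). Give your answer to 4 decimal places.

Let t(s) be the expected number of turns to first reach square C from state s, with t(square C) = 0. Conditioning on the first turn:
t(square B) = 1 + 0.1·t(square B) + 0.3·t(square E)
t(square E) = 1 + 0.3·t(square B) + 0.3·t(square E)
Solving: t(square B) = 1.8519, t(square E) = 2.2222.
Expected turns from square B to square C: 1.8519.

1.8519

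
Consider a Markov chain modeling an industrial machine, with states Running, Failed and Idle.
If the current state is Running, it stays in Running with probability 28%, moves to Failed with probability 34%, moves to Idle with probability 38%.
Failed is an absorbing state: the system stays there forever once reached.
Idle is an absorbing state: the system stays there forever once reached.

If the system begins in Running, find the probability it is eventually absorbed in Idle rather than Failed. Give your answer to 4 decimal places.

Let h(s) be the probability of absorption at Idle starting from transient state s. Then h(Idle) = 1 and h(Failed) = 0. By first-step analysis:
h(Running) = 0.28·h(Running) + 0.34·0 + 0.38·1
Solving: h(Running) = 0.5278.
Starting from Running, the probability is 0.5278.

0.5278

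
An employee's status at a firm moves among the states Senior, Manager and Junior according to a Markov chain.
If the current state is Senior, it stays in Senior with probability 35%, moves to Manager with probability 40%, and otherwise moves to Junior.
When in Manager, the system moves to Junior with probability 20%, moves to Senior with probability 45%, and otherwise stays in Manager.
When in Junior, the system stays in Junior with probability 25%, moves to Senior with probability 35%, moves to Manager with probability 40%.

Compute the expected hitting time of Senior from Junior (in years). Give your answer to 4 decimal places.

2.5767

Let t(s) be the expected number of years to first reach Senior from state s, with t(Senior) = 0. Conditioning on the first year:
t(Manager) = 1 + 0.35·t(Manager) + 0.2·t(Junior)
t(Junior) = 1 + 0.4·t(Manager) + 0.25·t(Junior)
Solving: t(Manager) = 2.3313, t(Junior) = 2.5767.
Expected years from Junior to Senior: 2.5767.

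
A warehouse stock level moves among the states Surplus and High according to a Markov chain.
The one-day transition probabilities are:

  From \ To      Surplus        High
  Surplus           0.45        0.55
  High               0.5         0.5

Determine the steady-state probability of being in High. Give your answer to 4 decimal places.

0.5238

Let the stationary distribution be π with π = πP and π_1 + π_2 = 1.
π_1 = 0.45·π_1 + 0.5·π_2
Solving with the normalization constraint gives π = (0.4762, 0.5238).
So the stationary probability of High is 0.5238.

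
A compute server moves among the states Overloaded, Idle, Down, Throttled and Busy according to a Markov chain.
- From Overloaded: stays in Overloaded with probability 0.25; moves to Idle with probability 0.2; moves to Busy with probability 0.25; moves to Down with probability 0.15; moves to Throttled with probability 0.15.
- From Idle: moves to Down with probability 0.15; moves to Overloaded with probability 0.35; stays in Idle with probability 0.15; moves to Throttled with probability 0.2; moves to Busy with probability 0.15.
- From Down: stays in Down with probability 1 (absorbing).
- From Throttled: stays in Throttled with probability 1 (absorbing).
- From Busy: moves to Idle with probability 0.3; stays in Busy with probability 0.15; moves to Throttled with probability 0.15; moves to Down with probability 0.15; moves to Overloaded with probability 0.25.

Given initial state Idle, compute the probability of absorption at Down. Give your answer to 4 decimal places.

Let h(s) be the probability of absorption at Down starting from transient state s. Then h(Down) = 1 and h(Throttled) = 0. By first-step analysis:
h(Overloaded) = 0.25·h(Overloaded) + 0.2·h(Idle) + 0.15·1 + 0.15·0 + 0.25·h(Busy)
h(Idle) = 0.35·h(Overloaded) + 0.15·h(Idle) + 0.15·1 + 0.2·0 + 0.15·h(Busy)
h(Busy) = 0.25·h(Overloaded) + 0.3·h(Idle) + 0.15·1 + 0.15·0 + 0.15·h(Busy)
Solving: h(Overloaded) = 0.4831, h(Idle) = 0.4603, h(Busy) = 0.4810.
Starting from Idle, the probability is 0.4603.

0.4603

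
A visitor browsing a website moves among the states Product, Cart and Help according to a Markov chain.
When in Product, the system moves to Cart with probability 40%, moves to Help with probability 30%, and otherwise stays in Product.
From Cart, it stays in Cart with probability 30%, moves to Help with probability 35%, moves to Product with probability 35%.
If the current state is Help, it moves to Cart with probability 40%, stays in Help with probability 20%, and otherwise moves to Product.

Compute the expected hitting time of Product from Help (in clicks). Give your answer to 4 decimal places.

Let t(s) be the expected number of clicks to first reach Product from state s, with t(Product) = 0. Conditioning on the first click:
t(Cart) = 1 + 0.3·t(Cart) + 0.35·t(Help)
t(Help) = 1 + 0.4·t(Cart) + 0.2·t(Help)
Solving: t(Cart) = 2.7381, t(Help) = 2.6190.
Expected clicks from Help to Product: 2.6190.

2.6190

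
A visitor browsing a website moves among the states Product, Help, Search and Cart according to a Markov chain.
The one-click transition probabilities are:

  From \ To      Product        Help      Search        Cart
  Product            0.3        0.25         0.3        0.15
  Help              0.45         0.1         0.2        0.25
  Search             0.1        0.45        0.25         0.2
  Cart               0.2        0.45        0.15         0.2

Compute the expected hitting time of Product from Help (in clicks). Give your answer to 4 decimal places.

3.0925

Let t(s) be the expected number of clicks to first reach Product from state s, with t(Product) = 0. Conditioning on the first click:
t(Help) = 1 + 0.1·t(Help) + 0.2·t(Search) + 0.25·t(Cart)
t(Search) = 1 + 0.45·t(Help) + 0.25·t(Search) + 0.2·t(Cart)
t(Cart) = 1 + 0.45·t(Help) + 0.15·t(Search) + 0.2·t(Cart)
Solving: t(Help) = 3.0925, t(Search) = 4.1958, t(Cart) = 3.7762.
Expected clicks from Help to Product: 3.0925.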